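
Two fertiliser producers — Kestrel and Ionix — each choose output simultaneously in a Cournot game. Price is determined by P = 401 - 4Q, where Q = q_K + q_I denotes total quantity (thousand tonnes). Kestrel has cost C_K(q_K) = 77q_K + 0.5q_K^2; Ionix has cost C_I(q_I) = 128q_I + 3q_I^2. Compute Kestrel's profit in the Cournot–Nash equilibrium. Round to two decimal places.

4411.17

Kestrel's profit: π_K = (401 - 4Q)q_K - (77q_K + (1/2)q_K²). Setting ∂π_K/∂q_K = 0: 324 - 9q_K - 4(q_I) = 0.
Ionix's profit: π_I = (401 - 4Q)q_I - (128q_I + 3q_I²). Setting ∂π_I/∂q_I = 0: 273 - 14q_I - 4(q_K) = 0.
Rearranging gives the reaction functions q_K = (324 - 4q_I)/9 and q_I = (273 - 4q_K)/14.
Substituting one into the other gives q_K = 1722/55 and q_I = 1161/110.
Price P = 401 - 4·(921/22) = 233.5455.
Kestrel's profit: 233.5455·(1722/55) - 77·(1722/55) - (1/2)(1722/55)² = 4411.1663.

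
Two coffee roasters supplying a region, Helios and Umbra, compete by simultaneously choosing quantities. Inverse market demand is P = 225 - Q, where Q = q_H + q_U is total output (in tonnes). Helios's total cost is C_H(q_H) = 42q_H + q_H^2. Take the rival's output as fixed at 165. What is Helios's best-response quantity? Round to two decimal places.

With the rival's output fixed at 165, Helios's profit is π_H = (225 - 165 - q_H)q_H - (42q_H + q_H²) = (60 - q_H)q_H - (42q_H + q_H²).
∂π_H/∂q_H = 18 - 4q_H = 0, so q_H = 9/2.

4.50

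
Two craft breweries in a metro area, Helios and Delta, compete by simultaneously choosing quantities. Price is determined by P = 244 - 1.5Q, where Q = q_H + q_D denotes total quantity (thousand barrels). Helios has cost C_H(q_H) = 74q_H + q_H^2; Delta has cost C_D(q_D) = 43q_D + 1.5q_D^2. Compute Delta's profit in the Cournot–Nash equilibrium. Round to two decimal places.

Helios's profit: π_H = (244 - 1.5Q)q_H - (74q_H + q_H²). Setting ∂π_H/∂q_H = 0: 170 - 5q_H - (3/2)(q_D) = 0.
Delta's first-order condition: 201 - 6q_D - (3/2)(q_H) = 0.
So q_H = (170 - (3/2)q_D)/5 and q_D = (201 - (3/2)q_H)/6.
Substituting one into the other gives q_H = 958/37 and q_D = 1000/37.
Price P = 244 - (3/2)·(1958/37) = 164.6216.
Delta's profit: 164.6216·(1000/37) - 43·(1000/37) - (3/2)(1000/37)² = 2191.3806.

2191.38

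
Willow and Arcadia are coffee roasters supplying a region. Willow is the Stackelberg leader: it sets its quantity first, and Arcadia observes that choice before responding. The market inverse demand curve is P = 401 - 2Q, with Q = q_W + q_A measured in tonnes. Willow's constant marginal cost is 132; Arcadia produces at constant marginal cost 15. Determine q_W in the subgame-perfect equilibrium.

Solve by backward induction. Given q_W, the follower Arcadia maximises π_A = (401 - 2q_W - 2q_A)q_A - 15q_A.
∂π_A/∂q_A = 386 - 2q_W - 4q_A = 0 gives the reaction function q_A = (386 - 2q_W)/4.
Willow substitutes q_A(q_W) into its own profit: π_W = q_W(401 - 2q_W - (386 - 2q_W)/2) - 132q_W = (208 - q_W)q_W - 132q_W.
Maximising: ∂π_W/∂q_W = 76 - 2q_W = 0, giving q_W = 38.
Then q_A = (386 - 2·38)/4 = 155/2.

38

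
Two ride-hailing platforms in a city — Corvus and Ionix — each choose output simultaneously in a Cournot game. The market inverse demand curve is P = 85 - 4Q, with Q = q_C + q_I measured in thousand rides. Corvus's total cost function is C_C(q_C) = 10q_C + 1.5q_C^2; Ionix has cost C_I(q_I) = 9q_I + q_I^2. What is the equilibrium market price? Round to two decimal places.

43.21

Corvus's profit: π_C = (85 - 4Q)q_C - (10q_C + (3/2)q_C²). Setting ∂π_C/∂q_C = 0: 75 - 11q_C - 4(q_I) = 0.
Ionix's profit: π_I = (85 - 4Q)q_I - (9q_I + q_I²). Setting ∂π_I/∂q_I = 0: 76 - 10q_I - 4(q_C) = 0.
Rearranging gives the reaction functions q_C = (75 - 4q_I)/11 and q_I = (76 - 4q_C)/10.
Substituting one into the other gives q_C = 223/47 and q_I = 268/47.
Total output Q = 491/47, so price P = 85 - 4·(491/47) = 43.2128.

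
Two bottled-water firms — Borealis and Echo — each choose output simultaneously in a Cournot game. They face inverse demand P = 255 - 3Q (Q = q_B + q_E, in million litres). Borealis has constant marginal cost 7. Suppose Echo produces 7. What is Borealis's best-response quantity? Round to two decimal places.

With the rival's output fixed at 7, Borealis's profit is π_B = (255 - 3·7 - 3q_B)q_B - (7q_B) = (234 - 3q_B)q_B - (7q_B).
∂π_B/∂q_B = 227 - 6q_B = 0, so q_B = 227/6.

37.83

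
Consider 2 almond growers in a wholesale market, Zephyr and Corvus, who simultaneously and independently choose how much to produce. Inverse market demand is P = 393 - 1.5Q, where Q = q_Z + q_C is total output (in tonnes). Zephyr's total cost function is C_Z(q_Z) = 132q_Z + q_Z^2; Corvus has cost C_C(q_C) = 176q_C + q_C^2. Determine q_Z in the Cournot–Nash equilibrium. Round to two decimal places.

Zephyr's profit: π_Z = (393 - 1.5Q)q_Z - (132q_Z + q_Z²). Setting ∂π_Z/∂q_Z = 0: 261 - 5q_Z - (3/2)(q_C) = 0.
Corvus's first-order condition: 217 - 5q_C - (3/2)(q_Z) = 0.
Rearranging gives the reaction functions q_Z = (261 - (3/2)q_C)/5 and q_C = (217 - (3/2)q_Z)/5.
Substituting one into the other gives q_Z = 43.0549 and q_C = 30.4835.

43.05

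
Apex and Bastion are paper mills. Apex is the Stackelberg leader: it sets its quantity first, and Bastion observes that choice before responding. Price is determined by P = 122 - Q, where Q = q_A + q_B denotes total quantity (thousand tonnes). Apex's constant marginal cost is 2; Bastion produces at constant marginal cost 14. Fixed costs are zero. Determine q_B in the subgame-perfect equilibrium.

Solve by backward induction. Given q_A, the follower Bastion maximises π_B = (122 - q_A - q_B)q_B - 14q_B.
Follower FOC: 108 - q_A - 2q_B = 0, so q_B(q_A) = (108 - q_A)/2.
Apex substitutes q_B(q_A) into its own profit: π_A = q_A(122 - q_A - (108 - q_A)/2) - 2q_A = (68 - (1/2)q_A)q_A - 2q_A.
The leader's first-order condition 66 - q_A = 0 yields q_A = 66.
Then q_B = (108 - 66)/2 = 21.

21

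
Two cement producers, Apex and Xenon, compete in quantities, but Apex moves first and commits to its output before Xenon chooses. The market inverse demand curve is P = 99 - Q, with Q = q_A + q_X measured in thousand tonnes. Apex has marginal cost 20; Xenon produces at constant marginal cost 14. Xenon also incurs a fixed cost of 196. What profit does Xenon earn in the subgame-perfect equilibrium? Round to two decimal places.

392.06

Solve by backward induction. Given q_A, the follower Xenon maximises π_X = (99 - q_A - q_X)q_X - 14q_X.
Follower FOC: 85 - q_A - 2q_X = 0, so q_X(q_A) = (85 - q_A)/2.
Apex substitutes q_X(q_A) into its own profit: π_A = q_A(99 - q_A - (85 - q_A)/2) - 20q_A = (113/2 - (1/2)q_A)q_A - 20q_A.
The leader's first-order condition 73/2 - q_A = 0 yields q_A = 73/2.
Then q_X = (85 - 73/2)/2 = 97/4.
Price P = 99 - 243/4 = 153/4.
Xenon's profit: (153/4 - 14)·(97/4) - 196 = 392.0625.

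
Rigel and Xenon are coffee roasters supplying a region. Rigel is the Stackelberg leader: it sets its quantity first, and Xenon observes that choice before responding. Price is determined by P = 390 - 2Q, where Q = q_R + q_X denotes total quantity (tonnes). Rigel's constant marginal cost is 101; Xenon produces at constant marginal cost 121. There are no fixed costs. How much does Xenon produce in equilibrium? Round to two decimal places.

The follower Xenon best-responds to any q_R: π_X = (390 - 2Q)q_X - 121q_X.
∂π_X/∂q_X = 269 - 2q_R - 4q_X = 0 gives the reaction function q_X = (269 - 2q_R)/4.
Rigel substitutes q_X(q_R) into its own profit: π_R = q_R(390 - 2q_R - (269 - 2q_R)/2) - 101q_R = (511/2 - q_R)q_R - 101q_R.
Leader FOC: 309/2 - 2q_R = 0, so q_R = 309/4.
Then q_X = (269 - 2·(309/4))/4 = 229/8.

28.63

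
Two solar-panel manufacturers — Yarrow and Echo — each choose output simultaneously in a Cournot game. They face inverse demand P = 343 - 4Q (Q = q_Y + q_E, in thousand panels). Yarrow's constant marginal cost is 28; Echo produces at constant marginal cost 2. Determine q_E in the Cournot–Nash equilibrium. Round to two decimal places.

Yarrow's profit: π_Y = (343 - 4Q)q_Y - (28q_Y). Setting ∂π_Y/∂q_Y = 0: 315 - 8q_Y - 4(q_E) = 0.
Echo's profit: π_E = (343 - 4Q)q_E - (2q_E). Setting ∂π_E/∂q_E = 0: 341 - 8q_E - 4(q_Y) = 0.
Rearranging gives the reaction functions q_Y = (315 - 4q_E)/8 and q_E = (341 - 4q_Y)/8.
Solving the pair: q_Y = 289/12, q_E = 367/12.

30.58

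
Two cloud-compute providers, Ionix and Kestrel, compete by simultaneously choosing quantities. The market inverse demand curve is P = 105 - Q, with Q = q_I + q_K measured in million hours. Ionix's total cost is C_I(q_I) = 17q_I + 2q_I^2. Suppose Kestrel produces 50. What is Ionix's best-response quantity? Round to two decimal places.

With the rival's output fixed at 50, Ionix's profit is π_I = (105 - 50 - q_I)q_I - (17q_I + 2q_I²) = (55 - q_I)q_I - (17q_I + 2q_I²).
∂π_I/∂q_I = 38 - 6q_I = 0, so q_I = 19/3.

6.33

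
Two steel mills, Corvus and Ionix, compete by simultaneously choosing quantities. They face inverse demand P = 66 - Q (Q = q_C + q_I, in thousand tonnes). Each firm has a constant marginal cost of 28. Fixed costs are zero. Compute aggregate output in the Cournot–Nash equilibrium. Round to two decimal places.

A representative firm's profit is π_i = q_i(66 - Q) - 28q_i.
First-order condition (treating rivals' output as given): 38 - 2q_i - q_j = 0.
By symmetry each firm produces the same amount; substituting q_j = q_i yields q_i = 38/3.
Total output Q = 38/3 + 38/3 = 76/3.

25.33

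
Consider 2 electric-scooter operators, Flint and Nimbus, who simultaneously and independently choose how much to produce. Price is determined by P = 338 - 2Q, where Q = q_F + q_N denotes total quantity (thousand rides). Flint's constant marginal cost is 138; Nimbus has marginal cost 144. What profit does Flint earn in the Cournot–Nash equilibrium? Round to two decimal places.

2357.56

Flint's profit: π_F = (338 - 2Q)q_F - (138q_F). Setting ∂π_F/∂q_F = 0: 200 - 4q_F - 2(q_N) = 0.
Nimbus's first-order condition: 194 - 4q_N - 2(q_F) = 0.
So q_F = (200 - 2q_N)/4 and q_N = (194 - 2q_F)/4.
Substituting one into the other gives q_F = 103/3 and q_N = 94/3.
Price P = 338 - 2·(197/3) = 620/3.
Flint's profit: (620/3 - 138)·(103/3) = 2357.5556.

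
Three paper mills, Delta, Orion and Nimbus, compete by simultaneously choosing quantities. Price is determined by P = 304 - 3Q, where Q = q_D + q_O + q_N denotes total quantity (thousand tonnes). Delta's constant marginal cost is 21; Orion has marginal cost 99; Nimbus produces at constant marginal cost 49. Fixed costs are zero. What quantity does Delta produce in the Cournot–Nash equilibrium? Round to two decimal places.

32.42

Delta's profit: π_D = (304 - 3Q)q_D - (21q_D). Setting ∂π_D/∂q_D = 0: 283 - 6q_D - 3(q_O + q_N) = 0.
Orion's first-order condition: 205 - 6q_O - 3(q_D + q_N) = 0.
Nimbus's first-order condition: 255 - 6q_N - 3(q_D + q_O) = 0.
Summing all 3 equations gives 743 − 12Q = 0, hence Q = 743/12.
Back-substituting: q_D = (283 − 743/4)/3 = 389/12, q_O = (205 − 743/4)/3 = 77/12, q_N = (255 − 743/4)/3 = 277/12.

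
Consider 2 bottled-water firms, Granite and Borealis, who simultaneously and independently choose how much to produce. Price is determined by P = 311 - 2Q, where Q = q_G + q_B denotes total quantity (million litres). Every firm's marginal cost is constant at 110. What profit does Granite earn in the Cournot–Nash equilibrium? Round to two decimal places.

Each firm earns π_i = (311 - 2Q)q_i - 110q_i.
Setting ∂π_i/∂q_i = 0 with rivals' quantities fixed: 201 - 4q_i - 2q_j = 0.
By symmetry each firm produces the same amount; substituting q_j = q_i yields q_i = 201/6 = 67/2.
Price P = 311 - 2·67 = 177.
Granite's profit: (177 - 110)·(67/2) = 2244.5000.

2244.50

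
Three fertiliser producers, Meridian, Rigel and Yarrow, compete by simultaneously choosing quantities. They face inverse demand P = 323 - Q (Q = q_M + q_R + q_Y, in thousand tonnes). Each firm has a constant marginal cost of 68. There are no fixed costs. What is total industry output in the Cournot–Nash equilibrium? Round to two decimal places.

191.25

A representative firm's profit is π_i = q_i(323 - Q) - 68q_i.
First-order condition (treating rivals' output as given): 255 - 2q_i - Σ_{j≠i} q_j = 0.
With identical firms every q_j equals q_i, so Σ_{j≠i} q_j = 2q_i and 255 = 4q_i, giving q_i = 255/4.
Total output Q = 255/4 + 255/4 + 255/4 = 765/4.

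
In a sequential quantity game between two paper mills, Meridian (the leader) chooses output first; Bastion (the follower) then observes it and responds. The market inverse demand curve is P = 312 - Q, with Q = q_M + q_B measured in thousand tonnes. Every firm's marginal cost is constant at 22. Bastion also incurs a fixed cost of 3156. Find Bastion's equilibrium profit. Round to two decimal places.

The follower Bastion best-responds to any q_M: π_B = (312 - Q)q_B - 22q_B.
Setting the follower's marginal profit to zero, 290 - q_M - 2q_B = 0, i.e. q_B = (290 - q_M)/2.
The leader anticipates this reaction. Substituting into P = 312 - Q gives P = 167 - (1/2)q_M, so π_M = (167 - (1/2)q_M)q_M - 22q_M.
The leader's first-order condition 145 - q_M = 0 yields q_M = 145.
Then q_B = (290 - 145)/2 = 145/2.
Price P = 312 - 435/2 = 189/2.
Bastion's profit: (189/2 - 22)·(145/2) - 3156 = 2100.2500.

2100.25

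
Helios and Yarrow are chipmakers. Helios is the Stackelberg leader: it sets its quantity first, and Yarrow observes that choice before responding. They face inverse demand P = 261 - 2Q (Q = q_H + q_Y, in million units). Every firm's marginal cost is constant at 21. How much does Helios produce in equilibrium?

60

The follower Yarrow best-responds to any q_H: π_Y = (261 - 2Q)q_Y - 21q_Y.
Follower FOC: 240 - 2q_H - 4q_Y = 0, so q_Y(q_H) = (240 - 2q_H)/4.
The leader anticipates this reaction. Substituting into P = 261 - 2Q gives P = 141 - q_H, so π_H = (141 - q_H)q_H - 21q_H.
The leader's first-order condition 120 - 2q_H = 0 yields q_H = 60.
Then q_Y = (240 - 2·60)/4 = 30.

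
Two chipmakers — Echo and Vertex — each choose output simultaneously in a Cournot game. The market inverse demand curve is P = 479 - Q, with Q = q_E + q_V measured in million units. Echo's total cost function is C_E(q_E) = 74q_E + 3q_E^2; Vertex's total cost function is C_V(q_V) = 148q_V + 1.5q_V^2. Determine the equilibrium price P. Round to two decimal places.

378.05

Echo's profit: π_E = (479 - Q)q_E - (74q_E + 3q_E²). Setting ∂π_E/∂q_E = 0: 405 - 8q_E - (q_V) = 0.
Vertex's first-order condition: 331 - 5q_V - (q_E) = 0.
Rearranging gives the reaction functions q_E = (405 - q_V)/8 and q_V = (331 - q_E)/5.
Solving the pair: q_E = 1694/39, q_V = 57.5128.
Total output Q = 100.9487, so price P = 479 - 100.9487 = 378.0513.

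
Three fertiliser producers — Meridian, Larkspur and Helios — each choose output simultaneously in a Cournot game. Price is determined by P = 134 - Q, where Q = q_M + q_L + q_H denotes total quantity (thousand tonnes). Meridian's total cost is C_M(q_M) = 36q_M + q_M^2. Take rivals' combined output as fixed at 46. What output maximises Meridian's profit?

With rivals' combined output fixed at 46, Meridian's profit is π_M = (134 - 46 - q_M)q_M - (36q_M + q_M²) = (88 - q_M)q_M - (36q_M + q_M²).
∂π_M/∂q_M = 52 - 4q_M = 0, so q_M = 13.

13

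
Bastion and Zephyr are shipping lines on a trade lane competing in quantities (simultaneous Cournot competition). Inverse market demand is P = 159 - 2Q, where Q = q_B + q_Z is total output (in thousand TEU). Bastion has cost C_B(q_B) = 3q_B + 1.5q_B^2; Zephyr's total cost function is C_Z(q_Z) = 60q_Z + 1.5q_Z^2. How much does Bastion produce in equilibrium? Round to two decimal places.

19.87

Bastion's profit: π_B = (159 - 2Q)q_B - (3q_B + (3/2)q_B²). Setting ∂π_B/∂q_B = 0: 156 - 7q_B - 2(q_Z) = 0.
Zephyr's profit: π_Z = (159 - 2Q)q_Z - (60q_Z + (3/2)q_Z²). Setting ∂π_Z/∂q_Z = 0: 99 - 7q_Z - 2(q_B) = 0.
So q_B = (156 - 2q_Z)/7 and q_Z = (99 - 2q_B)/7.
Substituting one into the other gives q_B = 298/15 and q_Z = 127/15.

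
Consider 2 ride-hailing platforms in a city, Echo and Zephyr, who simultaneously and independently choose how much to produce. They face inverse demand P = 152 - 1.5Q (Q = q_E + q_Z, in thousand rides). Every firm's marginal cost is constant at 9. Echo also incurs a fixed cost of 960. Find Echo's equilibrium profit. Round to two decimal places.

554.74

A representative firm's profit is π_i = q_i(152 - 1.5Q) - 9q_i.
First-order condition (treating rivals' output as given): 143 - 3q_i - (3/2)q_j = 0.
By symmetry each firm produces the same amount; substituting q_j = q_i yields q_i = 143/(9/2) = 286/9.
Price P = 152 - (3/2)·(572/9) = 170/3.
Echo's profit: (170/3 - 9)·(286/9) - 960 = 554.7407.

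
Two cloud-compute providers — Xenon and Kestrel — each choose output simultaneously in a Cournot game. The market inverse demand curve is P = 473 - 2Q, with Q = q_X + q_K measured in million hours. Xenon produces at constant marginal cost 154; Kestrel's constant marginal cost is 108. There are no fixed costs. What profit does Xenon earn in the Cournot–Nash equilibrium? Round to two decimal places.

4140.50

Xenon's profit: π_X = (473 - 2Q)q_X - (154q_X). Setting ∂π_X/∂q_X = 0: 319 - 4q_X - 2(q_K) = 0.
Kestrel's first-order condition: 365 - 4q_K - 2(q_X) = 0.
Rearranging gives the reaction functions q_X = (319 - 2q_K)/4 and q_K = (365 - 2q_X)/4.
Solving the pair: q_X = 91/2, q_K = 137/2.
Price P = 473 - 2·114 = 245.
Xenon's profit: (245 - 154)·(91/2) = 4140.5000.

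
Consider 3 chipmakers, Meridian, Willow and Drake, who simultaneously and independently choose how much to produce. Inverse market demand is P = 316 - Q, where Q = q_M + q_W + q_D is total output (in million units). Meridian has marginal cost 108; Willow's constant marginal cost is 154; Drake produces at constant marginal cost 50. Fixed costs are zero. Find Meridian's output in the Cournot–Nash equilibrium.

49

Meridian's profit: π_M = (316 - Q)q_M - (108q_M). Setting ∂π_M/∂q_M = 0: 208 - 2q_M - (q_W + q_D) = 0.
Willow's first-order condition: 162 - 2q_W - (q_M + q_D) = 0.
Drake's profit: π_D = (316 - Q)q_D - (50q_D). Setting ∂π_D/∂q_D = 0: 266 - 2q_D - (q_M + q_W) = 0.
Adding the 3 first-order conditions: 636 − 4Q = 0, so Q = 159.
Back-substituting: q_M = (208 − 159) = 49, q_W = (162 − 159) = 3, q_D = (266 − 159) = 107.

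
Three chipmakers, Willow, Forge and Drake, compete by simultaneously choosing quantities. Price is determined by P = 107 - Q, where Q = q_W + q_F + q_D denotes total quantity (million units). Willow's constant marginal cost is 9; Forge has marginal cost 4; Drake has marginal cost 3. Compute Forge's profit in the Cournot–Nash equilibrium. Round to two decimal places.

Willow's profit: π_W = (107 - Q)q_W - (9q_W). Setting ∂π_W/∂q_W = 0: 98 - 2q_W - (q_F + q_D) = 0.
Forge's profit: π_F = (107 - Q)q_F - (4q_F). Setting ∂π_F/∂q_F = 0: 103 - 2q_F - (q_W + q_D) = 0.
Drake's profit: π_D = (107 - Q)q_D - (3q_D). Setting ∂π_D/∂q_D = 0: 104 - 2q_D - (q_W + q_F) = 0.
Adding the 3 first-order conditions: 305 − 4Q = 0, so Q = 305/4.
Back-substituting: q_W = (98 − 305/4) = 87/4, q_F = (103 − 305/4) = 107/4, q_D = (104 − 305/4) = 111/4.
Price P = 107 - 305/4 = 123/4.
Forge's profit: (123/4 - 4)·(107/4) = 715.5625.

715.56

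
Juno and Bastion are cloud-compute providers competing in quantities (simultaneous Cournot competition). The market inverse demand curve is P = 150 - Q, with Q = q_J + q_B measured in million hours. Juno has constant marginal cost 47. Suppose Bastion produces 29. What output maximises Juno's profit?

37

With the rival's output fixed at 29, Juno's profit is π_J = (150 - 29 - q_J)q_J - (47q_J) = (121 - q_J)q_J - (47q_J).
∂π_J/∂q_J = 74 - 2q_J = 0, so q_J = 37.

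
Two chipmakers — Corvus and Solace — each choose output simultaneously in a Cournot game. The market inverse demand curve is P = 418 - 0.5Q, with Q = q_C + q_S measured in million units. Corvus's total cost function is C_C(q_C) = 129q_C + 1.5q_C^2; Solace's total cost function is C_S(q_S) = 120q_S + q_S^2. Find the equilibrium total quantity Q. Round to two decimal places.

150.26

Corvus's profit: π_C = (418 - 0.5Q)q_C - (129q_C + (3/2)q_C²). Setting ∂π_C/∂q_C = 0: 289 - 4q_C - (1/2)(q_S) = 0.
Solace's first-order condition: 298 - 3q_S - (1/2)(q_C) = 0.
So q_C = (289 - (1/2)q_S)/4 and q_S = (298 - (1/2)q_C)/3.
Substituting one into the other gives q_C = 61.1064 and q_S = 89.1489.
Total output Q = 61.1064 + 89.1489 = 150.2553.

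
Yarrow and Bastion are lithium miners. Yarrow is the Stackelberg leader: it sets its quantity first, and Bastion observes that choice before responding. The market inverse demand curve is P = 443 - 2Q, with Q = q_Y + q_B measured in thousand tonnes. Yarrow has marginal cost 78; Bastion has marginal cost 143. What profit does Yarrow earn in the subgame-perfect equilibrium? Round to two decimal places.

11556.25

The follower Bastion best-responds to any q_Y: π_B = (443 - 2Q)q_B - 143q_B.
∂π_B/∂q_B = 300 - 2q_Y - 4q_B = 0 gives the reaction function q_B = (300 - 2q_Y)/4.
The leader anticipates this reaction. Substituting into P = 443 - 2Q gives P = 293 - q_Y, so π_Y = (293 - q_Y)q_Y - 78q_Y.
Maximising: ∂π_Y/∂q_Y = 215 - 2q_Y = 0, giving q_Y = 215/2.
Then q_B = (300 - 2·(215/2))/4 = 85/4.
Price P = 443 - 2·(515/4) = 371/2.
Yarrow's profit: (371/2 - 78)·(215/2) = 11556.2500.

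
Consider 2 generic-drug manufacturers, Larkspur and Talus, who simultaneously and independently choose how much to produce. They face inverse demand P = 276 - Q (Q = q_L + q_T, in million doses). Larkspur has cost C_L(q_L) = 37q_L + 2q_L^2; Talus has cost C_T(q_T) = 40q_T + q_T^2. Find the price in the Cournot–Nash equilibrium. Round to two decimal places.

193.52

Larkspur's profit: π_L = (276 - Q)q_L - (37q_L + 2q_L²). Setting ∂π_L/∂q_L = 0: 239 - 6q_L - (q_T) = 0.
Talus's first-order condition: 236 - 4q_T - (q_L) = 0.
Best responses: q_L = (239 - q_T)/6, q_T = (236 - q_L)/4.
Substituting one into the other gives q_L = 720/23 and q_T = 1177/23.
Total output Q = 1897/23, so price P = 276 - 1897/23 = 193.5217.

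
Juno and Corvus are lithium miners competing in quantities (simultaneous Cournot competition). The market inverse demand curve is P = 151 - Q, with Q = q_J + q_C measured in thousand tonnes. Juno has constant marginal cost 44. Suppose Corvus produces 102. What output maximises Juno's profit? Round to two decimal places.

2.50

With the rival's output fixed at 102, Juno's profit is π_J = (151 - 102 - q_J)q_J - (44q_J) = (49 - q_J)q_J - (44q_J).
∂π_J/∂q_J = 5 - 2q_J = 0, so q_J = 5/2.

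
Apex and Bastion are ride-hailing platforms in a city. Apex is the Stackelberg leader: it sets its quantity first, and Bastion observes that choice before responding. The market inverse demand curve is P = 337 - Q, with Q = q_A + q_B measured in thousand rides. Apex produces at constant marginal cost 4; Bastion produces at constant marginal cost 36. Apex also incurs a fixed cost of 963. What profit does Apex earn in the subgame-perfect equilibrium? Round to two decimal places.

Solve by backward induction. Given q_A, the follower Bastion maximises π_B = (337 - q_A - q_B)q_B - 36q_B.
Follower FOC: 301 - q_A - 2q_B = 0, so q_B(q_A) = (301 - q_A)/2.
Apex substitutes q_B(q_A) into its own profit: π_A = q_A(337 - q_A - (301 - q_A)/2) - 4q_A = (373/2 - (1/2)q_A)q_A - 4q_A.
Maximising: ∂π_A/∂q_A = 365/2 - q_A = 0, giving q_A = 365/2.
Then q_B = (301 - 365/2)/2 = 237/4.
Price P = 337 - 967/4 = 381/4.
Apex's profit: (381/4 - 4)·(365/2) - 963 = 15690.1250.

15690.13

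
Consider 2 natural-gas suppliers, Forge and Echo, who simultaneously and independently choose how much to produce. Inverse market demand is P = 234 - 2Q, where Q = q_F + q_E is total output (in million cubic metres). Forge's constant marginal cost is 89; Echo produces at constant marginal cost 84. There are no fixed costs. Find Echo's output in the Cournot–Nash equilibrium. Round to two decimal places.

25.83

Forge's profit: π_F = (234 - 2Q)q_F - (89q_F). Setting ∂π_F/∂q_F = 0: 145 - 4q_F - 2(q_E) = 0.
Echo's first-order condition: 150 - 4q_E - 2(q_F) = 0.
Best responses: q_F = (145 - 2q_E)/4, q_E = (150 - 2q_F)/4.
Substituting one into the other gives q_F = 70/3 and q_E = 155/6.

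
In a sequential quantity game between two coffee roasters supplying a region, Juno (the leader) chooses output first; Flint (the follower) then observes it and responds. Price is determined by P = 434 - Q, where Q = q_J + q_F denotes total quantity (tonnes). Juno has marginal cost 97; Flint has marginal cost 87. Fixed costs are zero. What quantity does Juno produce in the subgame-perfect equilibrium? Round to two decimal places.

163.50

The follower Flint best-responds to any q_J: π_F = (434 - Q)q_F - 87q_F.
Setting the follower's marginal profit to zero, 347 - q_J - 2q_F = 0, i.e. q_F = (347 - q_J)/2.
Juno substitutes q_F(q_J) into its own profit: π_J = q_J(434 - q_J - (347 - q_J)/2) - 97q_J = (521/2 - (1/2)q_J)q_J - 97q_J.
The leader's first-order condition 327/2 - q_J = 0 yields q_J = 327/2.
Then q_F = (347 - 327/2)/2 = 367/4.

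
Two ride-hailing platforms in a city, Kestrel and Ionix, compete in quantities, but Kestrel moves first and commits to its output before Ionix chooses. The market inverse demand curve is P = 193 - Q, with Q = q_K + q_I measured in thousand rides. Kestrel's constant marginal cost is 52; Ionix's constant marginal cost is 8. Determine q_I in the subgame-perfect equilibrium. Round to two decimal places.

Solve by backward induction. Given q_K, the follower Ionix maximises π_I = (193 - q_K - q_I)q_I - 8q_I.
Setting the follower's marginal profit to zero, 185 - q_K - 2q_I = 0, i.e. q_I = (185 - q_K)/2.
Kestrel substitutes q_I(q_K) into its own profit: π_K = q_K(193 - q_K - (185 - q_K)/2) - 52q_K = (201/2 - (1/2)q_K)q_K - 52q_K.
Leader FOC: 97/2 - q_K = 0, so q_K = 97/2.
Then q_I = (185 - 97/2)/2 = 273/4.

68.25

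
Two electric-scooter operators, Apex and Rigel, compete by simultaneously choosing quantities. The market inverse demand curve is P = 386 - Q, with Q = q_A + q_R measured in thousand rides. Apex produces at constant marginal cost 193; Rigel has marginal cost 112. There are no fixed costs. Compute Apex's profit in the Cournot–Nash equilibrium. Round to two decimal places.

1393.78

Apex's profit: π_A = (386 - Q)q_A - (193q_A). Setting ∂π_A/∂q_A = 0: 193 - 2q_A - (q_R) = 0.
Rigel's first-order condition: 274 - 2q_R - (q_A) = 0.
Rearranging gives the reaction functions q_A = (193 - q_R)/2 and q_R = (274 - q_A)/2.
Substituting one into the other gives q_A = 112/3 and q_R = 355/3.
Price P = 386 - 467/3 = 691/3.
Apex's profit: (691/3 - 193)·(112/3) = 1393.7778.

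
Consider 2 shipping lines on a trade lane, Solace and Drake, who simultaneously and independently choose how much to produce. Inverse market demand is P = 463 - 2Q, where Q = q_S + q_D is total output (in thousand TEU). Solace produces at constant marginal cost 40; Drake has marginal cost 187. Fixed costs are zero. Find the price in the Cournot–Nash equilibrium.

Solace's profit: π_S = (463 - 2Q)q_S - (40q_S). Setting ∂π_S/∂q_S = 0: 423 - 4q_S - 2(q_D) = 0.
Drake's first-order condition: 276 - 4q_D - 2(q_S) = 0.
Best responses: q_S = (423 - 2q_D)/4, q_D = (276 - 2q_S)/4.
Substituting one into the other gives q_S = 95 and q_D = 43/2.
Total output Q = 233/2, so price P = 463 - 2·(233/2) = 230.

230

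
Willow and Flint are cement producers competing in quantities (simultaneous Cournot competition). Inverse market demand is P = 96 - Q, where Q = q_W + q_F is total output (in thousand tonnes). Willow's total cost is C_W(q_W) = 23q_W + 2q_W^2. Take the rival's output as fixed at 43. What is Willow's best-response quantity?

With the rival's output fixed at 43, Willow's profit is π_W = (96 - 43 - q_W)q_W - (23q_W + 2q_W²) = (53 - q_W)q_W - (23q_W + 2q_W²).
∂π_W/∂q_W = 30 - 6q_W = 0, so q_W = 5.

5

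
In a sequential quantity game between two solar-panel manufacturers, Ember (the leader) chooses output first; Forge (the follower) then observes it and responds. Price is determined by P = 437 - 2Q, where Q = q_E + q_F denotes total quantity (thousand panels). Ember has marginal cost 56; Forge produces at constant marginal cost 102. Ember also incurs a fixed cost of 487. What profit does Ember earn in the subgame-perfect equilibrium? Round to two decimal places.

10908.56

Solve by backward induction. Given q_E, the follower Forge maximises π_F = (437 - 2q_E - 2q_F)q_F - 102q_F.
Setting the follower's marginal profit to zero, 335 - 2q_E - 4q_F = 0, i.e. q_F = (335 - 2q_E)/4.
Ember substitutes q_F(q_E) into its own profit: π_E = q_E(437 - 2q_E - (335 - 2q_E)/2) - 56q_E = (539/2 - q_E)q_E - 56q_E.
The leader's first-order condition 427/2 - 2q_E = 0 yields q_E = 427/4.
Then q_F = (335 - 2·(427/4))/4 = 243/8.
Price P = 437 - 2·(1097/8) = 651/4.
Ember's profit: (651/4 - 56)·(427/4) - 487 = 10908.5625.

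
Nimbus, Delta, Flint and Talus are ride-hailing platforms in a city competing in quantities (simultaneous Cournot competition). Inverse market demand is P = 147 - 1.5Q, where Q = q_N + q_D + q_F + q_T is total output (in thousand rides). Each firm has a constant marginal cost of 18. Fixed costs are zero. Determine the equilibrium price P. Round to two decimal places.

A representative firm's profit is π_i = q_i(147 - 1.5Q) - 18q_i.
Setting ∂π_i/∂q_i = 0 with rivals' quantities fixed: 129 - 3q_i - (3/2)·Σ_{j≠i} q_j = 0.
With identical firms every q_j equals q_i, so Σ_{j≠i} q_j = 3q_i and 129 = (15/2)q_i, giving q_i = 86/5.
Total output Q = 344/5, so price P = 147 - (3/2)·(344/5) = 219/5.

43.80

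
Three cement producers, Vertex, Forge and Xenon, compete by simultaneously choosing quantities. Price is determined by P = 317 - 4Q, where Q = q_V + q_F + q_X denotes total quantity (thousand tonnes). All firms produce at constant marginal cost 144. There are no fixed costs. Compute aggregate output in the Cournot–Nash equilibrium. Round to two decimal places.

32.44

Each firm earns π_i = (317 - 4Q)q_i - 144q_i.
Setting ∂π_i/∂q_i = 0 with rivals' quantities fixed: 173 - 8q_i - 4·Σ_{j≠i} q_j = 0.
By symmetry each firm produces the same amount; substituting Σ_{j≠i} q_j = 2q_i yields q_i = 173/16.
Total output Q = 173/16 + 173/16 + 173/16 = 519/16.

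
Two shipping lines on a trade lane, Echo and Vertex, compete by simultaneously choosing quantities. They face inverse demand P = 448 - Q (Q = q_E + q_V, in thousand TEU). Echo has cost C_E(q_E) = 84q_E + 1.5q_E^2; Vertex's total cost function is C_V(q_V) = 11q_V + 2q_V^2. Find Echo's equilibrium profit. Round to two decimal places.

Echo's profit: π_E = (448 - Q)q_E - (84q_E + (3/2)q_E²). Setting ∂π_E/∂q_E = 0: 364 - 5q_E - (q_V) = 0.
Vertex's profit: π_V = (448 - Q)q_V - (11q_V + 2q_V²). Setting ∂π_V/∂q_V = 0: 437 - 6q_V - (q_E) = 0.
Best responses: q_E = (364 - q_V)/5, q_V = (437 - q_E)/6.
Substituting one into the other gives q_E = 1747/29 and q_V = 1821/29.
Price P = 448 - 123.0345 = 324.9655.
Echo's profit: 324.9655·(1747/29) - 84·(1747/29) - (3/2)(1747/29)² = 9072.5595.

9072.56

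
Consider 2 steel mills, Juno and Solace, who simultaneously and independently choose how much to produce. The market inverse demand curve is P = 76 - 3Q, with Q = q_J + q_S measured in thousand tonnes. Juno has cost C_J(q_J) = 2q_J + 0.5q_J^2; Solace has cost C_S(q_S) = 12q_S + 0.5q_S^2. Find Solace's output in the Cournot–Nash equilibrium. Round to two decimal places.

5.65

Juno's profit: π_J = (76 - 3Q)q_J - (2q_J + (1/2)q_J²). Setting ∂π_J/∂q_J = 0: 74 - 7q_J - 3(q_S) = 0.
Solace's first-order condition: 64 - 7q_S - 3(q_J) = 0.
Best responses: q_J = (74 - 3q_S)/7, q_S = (64 - 3q_J)/7.
Solving the pair: q_J = 163/20, q_S = 113/20.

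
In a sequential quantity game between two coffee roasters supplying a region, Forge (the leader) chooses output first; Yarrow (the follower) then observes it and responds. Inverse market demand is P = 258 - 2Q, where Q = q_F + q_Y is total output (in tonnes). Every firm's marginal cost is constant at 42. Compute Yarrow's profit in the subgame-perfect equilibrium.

1458

The follower Yarrow best-responds to any q_F: π_Y = (258 - 2Q)q_Y - 42q_Y.
Follower FOC: 216 - 2q_F - 4q_Y = 0, so q_Y(q_F) = (216 - 2q_F)/4.
Forge substitutes q_Y(q_F) into its own profit: π_F = q_F(258 - 2q_F - (216 - 2q_F)/2) - 42q_F = (150 - q_F)q_F - 42q_F.
The leader's first-order condition 108 - 2q_F = 0 yields q_F = 54.
Then q_Y = (216 - 2·54)/4 = 27.
Price P = 258 - 2·81 = 96.
Yarrow's profit: (96 - 42)·27 = 1458.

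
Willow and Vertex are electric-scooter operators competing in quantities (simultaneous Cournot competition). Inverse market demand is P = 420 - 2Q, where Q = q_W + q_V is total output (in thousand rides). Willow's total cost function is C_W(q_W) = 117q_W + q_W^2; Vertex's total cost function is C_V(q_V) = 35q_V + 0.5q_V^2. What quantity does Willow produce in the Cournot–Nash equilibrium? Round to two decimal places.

Willow's profit: π_W = (420 - 2Q)q_W - (117q_W + q_W²). Setting ∂π_W/∂q_W = 0: 303 - 6q_W - 2(q_V) = 0.
Vertex's first-order condition: 385 - 5q_V - 2(q_W) = 0.
Best responses: q_W = (303 - 2q_V)/6, q_V = (385 - 2q_W)/5.
Substituting one into the other gives q_W = 745/26 and q_V = 852/13.

28.65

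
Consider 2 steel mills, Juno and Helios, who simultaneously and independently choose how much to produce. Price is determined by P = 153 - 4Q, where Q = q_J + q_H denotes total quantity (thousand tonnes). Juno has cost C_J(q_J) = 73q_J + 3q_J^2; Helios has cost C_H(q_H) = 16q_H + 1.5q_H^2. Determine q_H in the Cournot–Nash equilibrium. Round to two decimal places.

Juno's profit: π_J = (153 - 4Q)q_J - (73q_J + 3q_J²). Setting ∂π_J/∂q_J = 0: 80 - 14q_J - 4(q_H) = 0.
Helios's first-order condition: 137 - 11q_H - 4(q_J) = 0.
Best responses: q_J = (80 - 4q_H)/14, q_H = (137 - 4q_J)/11.
Solving the pair: q_J = 166/69, q_H = 799/69.

11.58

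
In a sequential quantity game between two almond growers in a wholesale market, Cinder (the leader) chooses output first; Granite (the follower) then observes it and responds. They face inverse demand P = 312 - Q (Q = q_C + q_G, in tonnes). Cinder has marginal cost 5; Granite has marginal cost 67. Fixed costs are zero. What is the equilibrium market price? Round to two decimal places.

97.25

The follower Granite best-responds to any q_C: π_G = (312 - Q)q_G - 67q_G.
Follower FOC: 245 - q_C - 2q_G = 0, so q_G(q_C) = (245 - q_C)/2.
The leader anticipates this reaction. Substituting into P = 312 - Q gives P = 379/2 - (1/2)q_C, so π_C = (379/2 - (1/2)q_C)q_C - 5q_C.
Maximising: ∂π_C/∂q_C = 369/2 - q_C = 0, giving q_C = 369/2.
Then q_G = (245 - 369/2)/2 = 121/4.
Total output Q = 859/4, so price P = 312 - 859/4 = 389/4.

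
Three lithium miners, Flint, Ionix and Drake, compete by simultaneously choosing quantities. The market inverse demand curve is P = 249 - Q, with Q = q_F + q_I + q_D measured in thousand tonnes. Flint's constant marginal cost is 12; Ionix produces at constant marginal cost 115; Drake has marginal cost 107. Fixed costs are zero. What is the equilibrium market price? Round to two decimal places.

120.75

Flint's profit: π_F = (249 - Q)q_F - (12q_F). Setting ∂π_F/∂q_F = 0: 237 - 2q_F - (q_I + q_D) = 0.
Ionix's first-order condition: 134 - 2q_I - (q_F + q_D) = 0.
Drake's first-order condition: 142 - 2q_D - (q_F + q_I) = 0.
Adding the 3 first-order conditions: 513 − 4Q = 0, so Q = 513/4.
Back-substituting: q_F = (237 − 513/4) = 435/4, q_I = (134 − 513/4) = 23/4, q_D = (142 − 513/4) = 55/4.
Total output Q = 513/4, so price P = 249 - 513/4 = 483/4.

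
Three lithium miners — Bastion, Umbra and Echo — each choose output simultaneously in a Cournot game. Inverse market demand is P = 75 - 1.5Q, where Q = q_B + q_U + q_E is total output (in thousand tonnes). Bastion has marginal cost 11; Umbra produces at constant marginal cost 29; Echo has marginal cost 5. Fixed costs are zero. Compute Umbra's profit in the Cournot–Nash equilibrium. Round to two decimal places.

0.67

Bastion's profit: π_B = (75 - 1.5Q)q_B - (11q_B). Setting ∂π_B/∂q_B = 0: 64 - 3q_B - (3/2)(q_U + q_E) = 0.
Umbra's profit: π_U = (75 - 1.5Q)q_U - (29q_U). Setting ∂π_U/∂q_U = 0: 46 - 3q_U - (3/2)(q_B + q_E) = 0.
Echo's first-order condition: 70 - 3q_E - (3/2)(q_B + q_U) = 0.
Adding the 3 first-order conditions: 180 − 6Q = 0, so Q = 30.
Back-substituting: q_B = (64 − 45)/(3/2) = 38/3, q_U = (46 − 45)/(3/2) = 2/3, q_E = (70 − 45)/(3/2) = 50/3.
Price P = 75 - (3/2)·30 = 30.
Umbra's profit: (30 - 29)·(2/3) = 2/3.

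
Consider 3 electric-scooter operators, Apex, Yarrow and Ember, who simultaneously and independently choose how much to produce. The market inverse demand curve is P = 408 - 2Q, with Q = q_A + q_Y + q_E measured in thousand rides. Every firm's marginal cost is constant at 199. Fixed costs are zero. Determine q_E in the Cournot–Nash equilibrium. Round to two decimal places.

Each firm earns π_i = (408 - 2Q)q_i - 199q_i.
First-order condition (treating rivals' output as given): 209 - 4q_i - 2·Σ_{j≠i} q_j = 0.
With identical firms every q_j equals q_i, so Σ_{j≠i} q_j = 2q_i and 209 = 8q_i, giving q_i = 209/8.

26.13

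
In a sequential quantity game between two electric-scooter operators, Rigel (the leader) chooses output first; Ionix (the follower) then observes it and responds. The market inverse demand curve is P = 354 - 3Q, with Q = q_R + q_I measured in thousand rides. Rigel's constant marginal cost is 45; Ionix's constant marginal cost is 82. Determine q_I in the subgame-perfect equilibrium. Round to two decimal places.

Solve by backward induction. Given q_R, the follower Ionix maximises π_I = (354 - 3q_R - 3q_I)q_I - 82q_I.
Follower FOC: 272 - 3q_R - 6q_I = 0, so q_I(q_R) = (272 - 3q_R)/6.
Rigel substitutes q_I(q_R) into its own profit: π_R = q_R(354 - 3q_R - (272 - 3q_R)/2) - 45q_R = (218 - (3/2)q_R)q_R - 45q_R.
Maximising: ∂π_R/∂q_R = 173 - 3q_R = 0, giving q_R = 173/3.
Then q_I = (272 - 3·(173/3))/6 = 33/2.

16.50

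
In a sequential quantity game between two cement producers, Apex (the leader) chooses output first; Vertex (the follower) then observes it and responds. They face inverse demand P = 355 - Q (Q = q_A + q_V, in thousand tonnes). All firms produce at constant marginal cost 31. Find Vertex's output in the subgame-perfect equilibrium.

The follower Vertex best-responds to any q_A: π_V = (355 - Q)q_V - 31q_V.
Follower FOC: 324 - q_A - 2q_V = 0, so q_V(q_A) = (324 - q_A)/2.
The leader anticipates this reaction. Substituting into P = 355 - Q gives P = 193 - (1/2)q_A, so π_A = (193 - (1/2)q_A)q_A - 31q_A.
Maximising: ∂π_A/∂q_A = 162 - q_A = 0, giving q_A = 162.
Then q_V = (324 - 162)/2 = 81.

81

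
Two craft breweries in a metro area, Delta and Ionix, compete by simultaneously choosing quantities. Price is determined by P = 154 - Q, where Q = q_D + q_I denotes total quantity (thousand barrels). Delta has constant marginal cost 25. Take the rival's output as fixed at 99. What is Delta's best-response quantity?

With the rival's output fixed at 99, Delta's profit is π_D = (154 - 99 - q_D)q_D - (25q_D) = (55 - q_D)q_D - (25q_D).
∂π_D/∂q_D = 30 - 2q_D = 0, so q_D = 15.

15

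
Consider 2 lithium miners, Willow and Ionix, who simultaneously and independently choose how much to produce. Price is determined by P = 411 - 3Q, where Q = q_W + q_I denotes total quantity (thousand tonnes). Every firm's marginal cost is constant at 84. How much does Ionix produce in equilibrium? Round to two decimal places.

36.33

Each firm earns π_i = (411 - 3Q)q_i - 84q_i.
First-order condition (treating rivals' output as given): 327 - 6q_i - 3q_j = 0.
With identical firms every q_j equals q_i, so q_j = q_i and 327 = 9q_i, giving q_i = 109/3.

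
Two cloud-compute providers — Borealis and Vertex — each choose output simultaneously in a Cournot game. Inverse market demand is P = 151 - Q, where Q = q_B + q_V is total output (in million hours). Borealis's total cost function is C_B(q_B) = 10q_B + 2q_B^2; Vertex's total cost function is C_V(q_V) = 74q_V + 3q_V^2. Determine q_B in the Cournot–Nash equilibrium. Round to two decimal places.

Borealis's profit: π_B = (151 - Q)q_B - (10q_B + 2q_B²). Setting ∂π_B/∂q_B = 0: 141 - 6q_B - (q_V) = 0.
Vertex's first-order condition: 77 - 8q_V - (q_B) = 0.
So q_B = (141 - q_V)/6 and q_V = (77 - q_B)/8.
Substituting one into the other gives q_B = 1051/47 and q_V = 321/47.

22.36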